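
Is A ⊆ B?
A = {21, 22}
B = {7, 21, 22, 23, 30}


A ⊆ B means every element of A is in B.
All elements of A are in B.
So A ⊆ B.

Yes, A ⊆ B


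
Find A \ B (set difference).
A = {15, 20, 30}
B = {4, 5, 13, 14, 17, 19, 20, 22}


A \ B = elements in A but not in B
A = {15, 20, 30}
B = {4, 5, 13, 14, 17, 19, 20, 22}
Remove from A any elements in B
A \ B = {15, 30}

A \ B = {15, 30}


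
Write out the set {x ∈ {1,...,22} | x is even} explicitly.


Checking each candidate:
Condition: even numbers in {1,...,22}
Result = {2, 4, 6, 8, 10, 12, 14, 16, 18, 20, 22}

{2, 4, 6, 8, 10, 12, 14, 16, 18, 20, 22}


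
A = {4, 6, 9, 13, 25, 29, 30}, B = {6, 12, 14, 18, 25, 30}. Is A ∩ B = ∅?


Disjoint means A ∩ B = ∅.
A ∩ B = {6, 25, 30}
A ∩ B ≠ ∅, so A and B are NOT disjoint.

No, A and B are not disjoint (A ∩ B = {6, 25, 30})


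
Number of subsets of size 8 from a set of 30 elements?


C(n,k) = n! / (k!(n-k)!)
C(30,8) = 30! / (8!22!)
= 5852925

C(30,8) = 5852925


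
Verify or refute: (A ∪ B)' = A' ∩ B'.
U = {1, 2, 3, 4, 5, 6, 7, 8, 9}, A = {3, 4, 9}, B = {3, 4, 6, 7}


LHS: A ∪ B = {3, 4, 6, 7, 9}
(A ∪ B)' = U \ (A ∪ B) = {1, 2, 5, 8}
A' = {1, 2, 5, 6, 7, 8}, B' = {1, 2, 5, 8, 9}
Claimed RHS: A' ∩ B' = {1, 2, 5, 8}
Identity is VALID: LHS = RHS = {1, 2, 5, 8} ✓

Identity is valid. (A ∪ B)' = A' ∩ B' = {1, 2, 5, 8}


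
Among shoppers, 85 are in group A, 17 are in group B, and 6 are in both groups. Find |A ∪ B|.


|A ∪ B| = |A| + |B| - |A ∩ B|
= 85 + 17 - 6
= 96

|A ∪ B| = 96


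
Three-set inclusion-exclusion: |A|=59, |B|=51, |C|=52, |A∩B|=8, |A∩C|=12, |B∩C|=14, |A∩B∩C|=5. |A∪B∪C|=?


|A∪B∪C| = |A|+|B|+|C| - |A∩B|-|A∩C|-|B∩C| + |A∩B∩C|
= 59+51+52 - 8-12-14 + 5
= 162 - 34 + 5
= 133

|A ∪ B ∪ C| = 133


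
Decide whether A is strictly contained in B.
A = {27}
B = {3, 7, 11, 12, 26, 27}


A ⊂ B requires: A ⊆ B AND A ≠ B.
A ⊆ B? Yes
A = B? No
A ⊂ B: Yes (A is a proper subset of B)

Yes, A ⊂ B


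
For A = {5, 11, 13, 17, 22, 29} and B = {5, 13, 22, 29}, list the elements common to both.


A ∩ B = elements in both A and B
A = {5, 11, 13, 17, 22, 29}
B = {5, 13, 22, 29}
A ∩ B = {5, 13, 22, 29}

A ∩ B = {5, 13, 22, 29}


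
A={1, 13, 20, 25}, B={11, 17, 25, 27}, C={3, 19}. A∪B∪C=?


A ∪ B = {1, 11, 13, 17, 20, 25, 27}
(A ∪ B) ∪ C = {1, 3, 11, 13, 17, 19, 20, 25, 27}

A ∪ B ∪ C = {1, 3, 11, 13, 17, 19, 20, 25, 27}


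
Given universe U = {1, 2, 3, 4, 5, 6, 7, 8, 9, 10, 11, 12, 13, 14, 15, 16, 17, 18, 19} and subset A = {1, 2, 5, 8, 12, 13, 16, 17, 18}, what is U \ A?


Aᶜ = U \ A = elements in U but not in A
U = {1, 2, 3, 4, 5, 6, 7, 8, 9, 10, 11, 12, 13, 14, 15, 16, 17, 18, 19}
A = {1, 2, 5, 8, 12, 13, 16, 17, 18}
Aᶜ = {3, 4, 6, 7, 9, 10, 11, 14, 15, 19}

Aᶜ = {3, 4, 6, 7, 9, 10, 11, 14, 15, 19}


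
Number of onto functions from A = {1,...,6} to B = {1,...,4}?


n = |A| = 6, k = |B| = 4. Surjections via inclusion-exclusion:
S(n,k) = Σ(-1)^i × C(k,i) × (k-i)^n, i=0 to k
i=0: (-1)^0×C(4,0)×4^6 = 4096
i=1: (-1)^1×C(4,1)×3^6 = -2916
i=2: (-1)^2×C(4,2)×2^6 = 384
i=3: (-1)^3×C(4,3)×1^6 = -4
i=4: (-1)^4×C(4,4)×0^6 = 0
Total = 1560

Number of surjections = 1560


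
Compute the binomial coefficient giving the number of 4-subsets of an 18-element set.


C(n,k) = n! / (k!(n-k)!)
C(18,4) = 18! / (4!14!)
= 3060

C(18,4) = 3060


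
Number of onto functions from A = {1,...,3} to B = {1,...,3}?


n = |A| = 3, k = |B| = 3. Surjections via inclusion-exclusion:
S(n,k) = Σ(-1)^i × C(k,i) × (k-i)^n, i=0 to k
i=0: (-1)^0×C(3,0)×3^3 = 27
i=1: (-1)^1×C(3,1)×2^3 = -24
i=2: (-1)^2×C(3,2)×1^3 = 3
i=3: (-1)^3×C(3,3)×0^3 = 0
Total = 6

Number of surjections = 6


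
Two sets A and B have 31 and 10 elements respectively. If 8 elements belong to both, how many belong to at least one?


|A ∪ B| = |A| + |B| - |A ∩ B|
= 31 + 10 - 8
= 33

|A ∪ B| = 33


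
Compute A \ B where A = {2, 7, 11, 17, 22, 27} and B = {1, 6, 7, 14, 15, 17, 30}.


A \ B = elements in A but not in B
A = {2, 7, 11, 17, 22, 27}
B = {1, 6, 7, 14, 15, 17, 30}
Remove from A any elements in B
A \ B = {2, 11, 22, 27}

A \ B = {2, 11, 22, 27}


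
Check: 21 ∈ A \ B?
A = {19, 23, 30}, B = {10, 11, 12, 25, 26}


A = {19, 23, 30}, B = {10, 11, 12, 25, 26}
A \ B = elements in A but not in B
A \ B = {19, 23, 30}
Checking if 21 ∈ A \ B
21 is not in A \ B → False

21 ∉ A \ B


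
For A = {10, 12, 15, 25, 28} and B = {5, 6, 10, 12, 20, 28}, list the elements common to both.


A ∩ B = elements in both A and B
A = {10, 12, 15, 25, 28}
B = {5, 6, 10, 12, 20, 28}
A ∩ B = {10, 12, 28}

A ∩ B = {10, 12, 28}


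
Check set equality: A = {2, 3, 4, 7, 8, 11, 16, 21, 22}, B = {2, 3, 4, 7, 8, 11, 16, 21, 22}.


Two sets are equal iff they have exactly the same elements.
A = {2, 3, 4, 7, 8, 11, 16, 21, 22}
B = {2, 3, 4, 7, 8, 11, 16, 21, 22}
Same elements → A = B

Yes, A = B


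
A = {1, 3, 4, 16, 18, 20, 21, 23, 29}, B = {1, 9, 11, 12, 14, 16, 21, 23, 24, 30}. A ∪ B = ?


A ∪ B = all elements in A or B (or both)
A = {1, 3, 4, 16, 18, 20, 21, 23, 29}
B = {1, 9, 11, 12, 14, 16, 21, 23, 24, 30}
A ∪ B = {1, 3, 4, 9, 11, 12, 14, 16, 18, 20, 21, 23, 24, 29, 30}

A ∪ B = {1, 3, 4, 9, 11, 12, 14, 16, 18, 20, 21, 23, 24, 29, 30}


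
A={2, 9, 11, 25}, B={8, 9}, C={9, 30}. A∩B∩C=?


A ∩ B = {9}
(A ∩ B) ∩ C = {9}

A ∩ B ∩ C = {9}


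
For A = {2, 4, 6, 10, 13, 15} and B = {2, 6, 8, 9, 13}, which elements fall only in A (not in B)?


A = {2, 4, 6, 10, 13, 15}
B = {2, 6, 8, 9, 13}
Region: only in A (not in B)
Elements: {4, 10, 15}

Elements only in A (not in B): {4, 10, 15}


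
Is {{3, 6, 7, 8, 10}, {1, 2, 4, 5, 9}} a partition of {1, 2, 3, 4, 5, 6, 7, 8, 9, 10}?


A partition requires: (1) non-empty parts, (2) pairwise disjoint, (3) union = U
Parts: {3, 6, 7, 8, 10}, {1, 2, 4, 5, 9}
Union of parts: {1, 2, 3, 4, 5, 6, 7, 8, 9, 10}
U = {1, 2, 3, 4, 5, 6, 7, 8, 9, 10}
All non-empty? True
Pairwise disjoint? True
Covers U? True

Yes, valid partition


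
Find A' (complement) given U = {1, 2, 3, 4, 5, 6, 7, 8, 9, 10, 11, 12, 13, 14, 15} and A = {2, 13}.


Aᶜ = U \ A = elements in U but not in A
U = {1, 2, 3, 4, 5, 6, 7, 8, 9, 10, 11, 12, 13, 14, 15}
A = {2, 13}
Aᶜ = {1, 3, 4, 5, 6, 7, 8, 9, 10, 11, 12, 14, 15}

Aᶜ = {1, 3, 4, 5, 6, 7, 8, 9, 10, 11, 12, 14, 15}


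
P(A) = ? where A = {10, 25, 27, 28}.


|A| = 4, so |P(A)| = 2^4 = 16
Enumerate subsets by cardinality (0 to 4):
∅, {10}, {25}, {27}, {28}, {10, 25}, {10, 27}, {10, 28}, {25, 27}, {25, 28}, {27, 28}, {10, 25, 27}, {10, 25, 28}, {10, 27, 28}, {25, 27, 28}, {10, 25, 27, 28}

P(A) has 16 subsets: ∅, {10}, {25}, {27}, {28}, {10, 25}, {10, 27}, {10, 28}, {25, 27}, {25, 28}, {27, 28}, {10, 25, 27}, {10, 25, 28}, {10, 27, 28}, {25, 27, 28}, {10, 25, 27, 28}


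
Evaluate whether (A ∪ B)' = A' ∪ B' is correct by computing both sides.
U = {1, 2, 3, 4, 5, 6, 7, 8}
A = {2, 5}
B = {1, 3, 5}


LHS: A ∪ B = {1, 2, 3, 5}
(A ∪ B)' = U \ (A ∪ B) = {4, 6, 7, 8}
A' = {1, 3, 4, 6, 7, 8}, B' = {2, 4, 6, 7, 8}
Claimed RHS: A' ∪ B' = {1, 2, 3, 4, 6, 7, 8}
Identity is INVALID: LHS = {4, 6, 7, 8} but the RHS claimed here equals {1, 2, 3, 4, 6, 7, 8}. The correct form is (A ∪ B)' = A' ∩ B'.

Identity is invalid: (A ∪ B)' = {4, 6, 7, 8} but A' ∪ B' = {1, 2, 3, 4, 6, 7, 8}. The correct De Morgan law is (A ∪ B)' = A' ∩ B'.


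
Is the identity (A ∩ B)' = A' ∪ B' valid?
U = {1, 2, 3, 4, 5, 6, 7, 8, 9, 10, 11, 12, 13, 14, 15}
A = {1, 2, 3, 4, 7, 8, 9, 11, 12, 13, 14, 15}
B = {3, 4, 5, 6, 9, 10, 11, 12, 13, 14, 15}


LHS: A ∩ B = {3, 4, 9, 11, 12, 13, 14, 15}
(A ∩ B)' = U \ (A ∩ B) = {1, 2, 5, 6, 7, 8, 10}
A' = {5, 6, 10}, B' = {1, 2, 7, 8}
Claimed RHS: A' ∪ B' = {1, 2, 5, 6, 7, 8, 10}
Identity is VALID: LHS = RHS = {1, 2, 5, 6, 7, 8, 10} ✓

Identity is valid. (A ∩ B)' = A' ∪ B' = {1, 2, 5, 6, 7, 8, 10}


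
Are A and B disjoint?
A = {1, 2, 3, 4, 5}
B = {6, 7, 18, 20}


Disjoint means A ∩ B = ∅.
A ∩ B = ∅
A ∩ B = ∅, so A and B are disjoint.

Yes, A and B are disjoint


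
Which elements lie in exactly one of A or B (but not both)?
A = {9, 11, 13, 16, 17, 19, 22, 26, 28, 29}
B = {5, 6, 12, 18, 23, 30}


A △ B = (A \ B) ∪ (B \ A) = elements in exactly one of A or B
A \ B = {9, 11, 13, 16, 17, 19, 22, 26, 28, 29}
B \ A = {5, 6, 12, 18, 23, 30}
A △ B = {5, 6, 9, 11, 12, 13, 16, 17, 18, 19, 22, 23, 26, 28, 29, 30}

A △ B = {5, 6, 9, 11, 12, 13, 16, 17, 18, 19, 22, 23, 26, 28, 29, 30}


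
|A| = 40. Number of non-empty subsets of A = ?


Total subsets = 2^n = 2^40 = 1099511627776
Non-empty subsets exclude the empty set: 2^n - 1
= 1099511627776 - 1
= 1099511627775

Number of non-empty subsets = 1099511627775


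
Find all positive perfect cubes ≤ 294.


Checking each candidate:
Condition: positive perfect cubes ≤ 294
Result = {1, 8, 27, 64, 125, 216}

{1, 8, 27, 64, 125, 216}


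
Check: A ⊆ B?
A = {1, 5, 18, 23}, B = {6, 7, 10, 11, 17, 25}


A ⊆ B means every element of A is in B.
Elements in A not in B: {1, 5, 18, 23}
So A ⊄ B.

No, A ⊄ B


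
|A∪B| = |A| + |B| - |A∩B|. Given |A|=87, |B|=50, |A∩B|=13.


|A ∪ B| = |A| + |B| - |A ∩ B|
= 87 + 50 - 13
= 124

|A ∪ B| = 124


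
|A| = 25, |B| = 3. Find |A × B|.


|A × B| = |A| × |B|
= 25 × 3
= 75

|A × B| = 75


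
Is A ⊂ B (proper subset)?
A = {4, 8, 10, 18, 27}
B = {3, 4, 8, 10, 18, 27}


A ⊂ B requires: A ⊆ B AND A ≠ B.
A ⊆ B? Yes
A = B? No
A ⊂ B: Yes (A is a proper subset of B)

Yes, A ⊂ B


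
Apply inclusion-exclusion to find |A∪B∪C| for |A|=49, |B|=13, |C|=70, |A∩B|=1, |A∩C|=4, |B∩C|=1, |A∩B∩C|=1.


|A∪B∪C| = |A|+|B|+|C| - |A∩B|-|A∩C|-|B∩C| + |A∩B∩C|
= 49+13+70 - 1-4-1 + 1
= 132 - 6 + 1
= 127

|A ∪ B ∪ C| = 127


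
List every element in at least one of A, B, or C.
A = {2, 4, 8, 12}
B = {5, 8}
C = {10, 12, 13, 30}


A ∪ B = {2, 4, 5, 8, 12}
(A ∪ B) ∪ C = {2, 4, 5, 8, 10, 12, 13, 30}

A ∪ B ∪ C = {2, 4, 5, 8, 10, 12, 13, 30}


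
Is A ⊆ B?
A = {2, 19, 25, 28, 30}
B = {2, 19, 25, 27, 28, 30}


A ⊆ B means every element of A is in B.
All elements of A are in B.
So A ⊆ B.

Yes, A ⊆ B


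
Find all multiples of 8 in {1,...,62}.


Checking each candidate:
Condition: multiples of 8 in {1,...,62}
Result = {8, 16, 24, 32, 40, 48, 56}

{8, 16, 24, 32, 40, 48, 56}


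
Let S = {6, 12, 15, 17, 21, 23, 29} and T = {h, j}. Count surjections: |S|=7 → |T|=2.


n = |S| = 7, k = |T| = 2. Surjections via inclusion-exclusion:
S(n,k) = Σ(-1)^i × C(k,i) × (k-i)^n, i=0 to k
i=0: (-1)^0×C(2,0)×2^7 = 128
i=1: (-1)^1×C(2,1)×1^7 = -2
i=2: (-1)^2×C(2,2)×0^7 = 0
Total = 126

Number of surjections = 126


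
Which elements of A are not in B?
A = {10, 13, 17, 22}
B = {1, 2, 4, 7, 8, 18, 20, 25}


A \ B = elements in A but not in B
A = {10, 13, 17, 22}
B = {1, 2, 4, 7, 8, 18, 20, 25}
Remove from A any elements in B
A \ B = {10, 13, 17, 22}

A \ B = {10, 13, 17, 22}


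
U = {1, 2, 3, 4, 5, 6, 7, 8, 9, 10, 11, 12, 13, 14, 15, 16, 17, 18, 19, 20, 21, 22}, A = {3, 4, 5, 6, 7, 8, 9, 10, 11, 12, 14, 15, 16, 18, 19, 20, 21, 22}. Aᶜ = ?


Aᶜ = U \ A = elements in U but not in A
U = {1, 2, 3, 4, 5, 6, 7, 8, 9, 10, 11, 12, 13, 14, 15, 16, 17, 18, 19, 20, 21, 22}
A = {3, 4, 5, 6, 7, 8, 9, 10, 11, 12, 14, 15, 16, 18, 19, 20, 21, 22}
Aᶜ = {1, 2, 13, 17}

Aᶜ = {1, 2, 13, 17}


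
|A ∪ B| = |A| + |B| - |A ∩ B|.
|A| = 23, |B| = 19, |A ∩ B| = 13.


|A ∪ B| = |A| + |B| - |A ∩ B|
= 23 + 19 - 13
= 29

|A ∪ B| = 29


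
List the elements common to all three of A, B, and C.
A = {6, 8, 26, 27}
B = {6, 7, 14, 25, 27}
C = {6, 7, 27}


A ∩ B = {6, 27}
(A ∩ B) ∩ C = {6, 27}

A ∩ B ∩ C = {6, 27}


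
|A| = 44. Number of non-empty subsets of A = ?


Total subsets = 2^n = 2^44 = 17592186044416
Non-empty subsets exclude the empty set: 2^n - 1
= 17592186044416 - 1
= 17592186044415

Number of non-empty subsets = 17592186044415


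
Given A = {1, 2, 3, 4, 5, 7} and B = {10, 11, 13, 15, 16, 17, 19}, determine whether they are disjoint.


Disjoint means A ∩ B = ∅.
A ∩ B = ∅
A ∩ B = ∅, so A and B are disjoint.

Yes, A and B are disjoint


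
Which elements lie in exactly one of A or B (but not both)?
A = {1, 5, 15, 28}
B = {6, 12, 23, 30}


A △ B = (A \ B) ∪ (B \ A) = elements in exactly one of A or B
A \ B = {1, 5, 15, 28}
B \ A = {6, 12, 23, 30}
A △ B = {1, 5, 6, 12, 15, 23, 28, 30}

A △ B = {1, 5, 6, 12, 15, 23, 28, 30}


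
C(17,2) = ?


C(n,k) = n! / (k!(n-k)!)
C(17,2) = 17! / (2!15!)
= 136

C(17,2) = 136


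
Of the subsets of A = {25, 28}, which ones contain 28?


A subset of A contains 28 iff the remaining 1 elements form any subset of A \ {28}.
Count: 2^(n-1) = 2^1 = 2
Subsets containing 28: {28}, {25, 28}

Subsets containing 28 (2 total): {28}, {25, 28}


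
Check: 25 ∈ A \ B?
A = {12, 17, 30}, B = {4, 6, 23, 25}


A = {12, 17, 30}, B = {4, 6, 23, 25}
A \ B = elements in A but not in B
A \ B = {12, 17, 30}
Checking if 25 ∈ A \ B
25 is not in A \ B → False

25 ∉ A \ B


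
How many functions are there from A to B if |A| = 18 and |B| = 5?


Each of |A| = 18 inputs maps to any of |B| = 5 outputs.
# functions = |B|^|A| = 5^18
= 3814697265625

Number of functions = 3814697265625


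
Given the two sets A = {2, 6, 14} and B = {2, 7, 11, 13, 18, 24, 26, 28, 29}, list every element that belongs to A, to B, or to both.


A ∪ B = all elements in A or B (or both)
A = {2, 6, 14}
B = {2, 7, 11, 13, 18, 24, 26, 28, 29}
A ∪ B = {2, 6, 7, 11, 13, 14, 18, 24, 26, 28, 29}

A ∪ B = {2, 6, 7, 11, 13, 14, 18, 24, 26, 28, 29}


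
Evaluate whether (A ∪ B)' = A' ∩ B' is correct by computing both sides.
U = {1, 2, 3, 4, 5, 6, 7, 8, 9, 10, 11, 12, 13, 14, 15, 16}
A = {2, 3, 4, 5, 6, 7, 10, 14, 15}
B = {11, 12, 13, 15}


LHS: A ∪ B = {2, 3, 4, 5, 6, 7, 10, 11, 12, 13, 14, 15}
(A ∪ B)' = U \ (A ∪ B) = {1, 8, 9, 16}
A' = {1, 8, 9, 11, 12, 13, 16}, B' = {1, 2, 3, 4, 5, 6, 7, 8, 9, 10, 14, 16}
Claimed RHS: A' ∩ B' = {1, 8, 9, 16}
Identity is VALID: LHS = RHS = {1, 8, 9, 16} ✓

Identity is valid. (A ∪ B)' = A' ∩ B' = {1, 8, 9, 16}


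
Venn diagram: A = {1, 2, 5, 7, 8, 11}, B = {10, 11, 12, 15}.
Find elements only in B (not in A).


A = {1, 2, 5, 7, 8, 11}
B = {10, 11, 12, 15}
Region: only in B (not in A)
Elements: {10, 12, 15}

Elements only in B (not in A): {10, 12, 15}


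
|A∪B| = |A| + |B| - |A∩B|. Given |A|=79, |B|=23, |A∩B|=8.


|A ∪ B| = |A| + |B| - |A ∩ B|
= 79 + 23 - 8
= 94

|A ∪ B| = 94


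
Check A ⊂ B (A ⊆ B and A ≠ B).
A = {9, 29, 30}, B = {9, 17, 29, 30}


A ⊂ B requires: A ⊆ B AND A ≠ B.
A ⊆ B? Yes
A = B? No
A ⊂ B: Yes (A is a proper subset of B)

Yes, A ⊂ B


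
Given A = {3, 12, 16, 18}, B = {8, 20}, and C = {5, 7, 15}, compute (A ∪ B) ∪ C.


A ∪ B = {3, 8, 12, 16, 18, 20}
(A ∪ B) ∪ C = {3, 5, 7, 8, 12, 15, 16, 18, 20}

A ∪ B ∪ C = {3, 5, 7, 8, 12, 15, 16, 18, 20}


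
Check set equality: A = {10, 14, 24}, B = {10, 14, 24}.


Two sets are equal iff they have exactly the same elements.
A = {10, 14, 24}
B = {10, 14, 24}
Same elements → A = B

Yes, A = B


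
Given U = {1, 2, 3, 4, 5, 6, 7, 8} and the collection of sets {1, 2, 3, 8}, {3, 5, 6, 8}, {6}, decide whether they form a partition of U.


A partition requires: (1) non-empty parts, (2) pairwise disjoint, (3) union = U
Parts: {1, 2, 3, 8}, {3, 5, 6, 8}, {6}
Union of parts: {1, 2, 3, 5, 6, 8}
U = {1, 2, 3, 4, 5, 6, 7, 8}
All non-empty? True
Pairwise disjoint? False
Covers U? False

No, not a valid partition


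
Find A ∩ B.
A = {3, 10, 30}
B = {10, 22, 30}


A ∩ B = elements in both A and B
A = {3, 10, 30}
B = {10, 22, 30}
A ∩ B = {10, 30}

A ∩ B = {10, 30}


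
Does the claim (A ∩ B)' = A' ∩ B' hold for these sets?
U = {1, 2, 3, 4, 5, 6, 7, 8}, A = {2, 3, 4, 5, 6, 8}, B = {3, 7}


LHS: A ∩ B = {3}
(A ∩ B)' = U \ (A ∩ B) = {1, 2, 4, 5, 6, 7, 8}
A' = {1, 7}, B' = {1, 2, 4, 5, 6, 8}
Claimed RHS: A' ∩ B' = {1}
Identity is INVALID: LHS = {1, 2, 4, 5, 6, 7, 8} but the RHS claimed here equals {1}. The correct form is (A ∩ B)' = A' ∪ B'.

Identity is invalid: (A ∩ B)' = {1, 2, 4, 5, 6, 7, 8} but A' ∩ B' = {1}. The correct De Morgan law is (A ∩ B)' = A' ∪ B'.


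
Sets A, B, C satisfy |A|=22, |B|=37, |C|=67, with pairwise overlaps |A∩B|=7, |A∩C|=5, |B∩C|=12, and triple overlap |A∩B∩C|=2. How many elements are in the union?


|A∪B∪C| = |A|+|B|+|C| - |A∩B|-|A∩C|-|B∩C| + |A∩B∩C|
= 22+37+67 - 7-5-12 + 2
= 126 - 24 + 2
= 104

|A ∪ B ∪ C| = 104


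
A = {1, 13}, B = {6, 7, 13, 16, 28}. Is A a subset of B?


A ⊆ B means every element of A is in B.
Elements in A not in B: {1}
So A ⊄ B.

No, A ⊄ B


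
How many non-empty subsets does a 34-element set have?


Total subsets = 2^n = 2^34 = 17179869184
Non-empty subsets exclude the empty set: 2^n - 1
= 17179869184 - 1
= 17179869183

Number of non-empty subsets = 17179869183


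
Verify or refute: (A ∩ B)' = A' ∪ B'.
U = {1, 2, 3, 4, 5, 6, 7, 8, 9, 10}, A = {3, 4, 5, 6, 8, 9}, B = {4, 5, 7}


LHS: A ∩ B = {4, 5}
(A ∩ B)' = U \ (A ∩ B) = {1, 2, 3, 6, 7, 8, 9, 10}
A' = {1, 2, 7, 10}, B' = {1, 2, 3, 6, 8, 9, 10}
Claimed RHS: A' ∪ B' = {1, 2, 3, 6, 7, 8, 9, 10}
Identity is VALID: LHS = RHS = {1, 2, 3, 6, 7, 8, 9, 10} ✓

Identity is valid. (A ∩ B)' = A' ∪ B' = {1, 2, 3, 6, 7, 8, 9, 10}


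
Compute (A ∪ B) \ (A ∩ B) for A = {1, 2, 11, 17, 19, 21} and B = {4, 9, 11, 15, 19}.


A △ B = (A \ B) ∪ (B \ A) = elements in exactly one of A or B
A \ B = {1, 2, 17, 21}
B \ A = {4, 9, 15}
A △ B = {1, 2, 4, 9, 15, 17, 21}

A △ B = {1, 2, 4, 9, 15, 17, 21}


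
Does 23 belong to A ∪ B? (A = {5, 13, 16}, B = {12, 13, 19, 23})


A = {5, 13, 16}, B = {12, 13, 19, 23}
A ∪ B = all elements in A or B
A ∪ B = {5, 12, 13, 16, 19, 23}
Checking if 23 ∈ A ∪ B
23 is in A ∪ B → True

23 ∈ A ∪ B


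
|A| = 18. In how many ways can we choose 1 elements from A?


C(n,k) = n! / (k!(n-k)!)
C(18,1) = 18! / (1!17!)
= 18

C(18,1) = 18


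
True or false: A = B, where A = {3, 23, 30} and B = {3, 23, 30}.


Two sets are equal iff they have exactly the same elements.
A = {3, 23, 30}
B = {3, 23, 30}
Same elements → A = B

Yes, A = B


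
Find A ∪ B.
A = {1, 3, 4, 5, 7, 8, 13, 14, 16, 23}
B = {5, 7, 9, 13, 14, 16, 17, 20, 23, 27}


A ∪ B = all elements in A or B (or both)
A = {1, 3, 4, 5, 7, 8, 13, 14, 16, 23}
B = {5, 7, 9, 13, 14, 16, 17, 20, 23, 27}
A ∪ B = {1, 3, 4, 5, 7, 8, 9, 13, 14, 16, 17, 20, 23, 27}

A ∪ B = {1, 3, 4, 5, 7, 8, 9, 13, 14, 16, 17, 20, 23, 27}


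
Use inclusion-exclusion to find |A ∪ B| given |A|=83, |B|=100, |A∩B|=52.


|A ∪ B| = |A| + |B| - |A ∩ B|
= 83 + 100 - 52
= 131

|A ∪ B| = 131


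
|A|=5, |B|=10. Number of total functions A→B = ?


Each of |A| = 5 inputs maps to any of |B| = 10 outputs.
# functions = |B|^|A| = 10^5
= 100000

Number of functions = 100000


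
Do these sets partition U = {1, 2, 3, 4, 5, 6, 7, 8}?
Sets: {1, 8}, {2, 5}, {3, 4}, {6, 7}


A partition requires: (1) non-empty parts, (2) pairwise disjoint, (3) union = U
Parts: {1, 8}, {2, 5}, {3, 4}, {6, 7}
Union of parts: {1, 2, 3, 4, 5, 6, 7, 8}
U = {1, 2, 3, 4, 5, 6, 7, 8}
All non-empty? True
Pairwise disjoint? True
Covers U? True

Yes, valid partition


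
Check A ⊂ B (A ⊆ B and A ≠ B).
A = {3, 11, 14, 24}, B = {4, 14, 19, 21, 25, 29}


A ⊂ B requires: A ⊆ B AND A ≠ B.
A ⊆ B? No
A ⊄ B, so A is not a proper subset.

No, A is not a proper subset of B


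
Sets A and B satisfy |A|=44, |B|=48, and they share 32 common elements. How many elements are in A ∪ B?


|A ∪ B| = |A| + |B| - |A ∩ B|
= 44 + 48 - 32
= 60

|A ∪ B| = 60


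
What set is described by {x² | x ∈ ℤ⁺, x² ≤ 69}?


Checking each candidate:
Condition: positive perfect squares ≤ 69
Result = {1, 4, 9, 16, 25, 36, 49, 64}

{1, 4, 9, 16, 25, 36, 49, 64}


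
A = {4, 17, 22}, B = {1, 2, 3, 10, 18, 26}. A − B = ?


A \ B = elements in A but not in B
A = {4, 17, 22}
B = {1, 2, 3, 10, 18, 26}
Remove from A any elements in B
A \ B = {4, 17, 22}

A \ B = {4, 17, 22}


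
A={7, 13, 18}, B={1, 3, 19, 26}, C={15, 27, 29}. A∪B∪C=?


A ∪ B = {1, 3, 7, 13, 18, 19, 26}
(A ∪ B) ∪ C = {1, 3, 7, 13, 15, 18, 19, 26, 27, 29}

A ∪ B ∪ C = {1, 3, 7, 13, 15, 18, 19, 26, 27, 29}


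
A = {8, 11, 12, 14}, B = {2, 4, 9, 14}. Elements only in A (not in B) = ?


A = {8, 11, 12, 14}
B = {2, 4, 9, 14}
Region: only in A (not in B)
Elements: {8, 11, 12}

Elements only in A (not in B): {8, 11, 12}


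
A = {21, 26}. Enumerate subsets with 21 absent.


A subset of A that omits 21 is a subset of A \ {21}, so there are 2^(n-1) = 2^1 = 2 of them.
Subsets excluding 21: ∅, {26}

Subsets excluding 21 (2 total): ∅, {26}


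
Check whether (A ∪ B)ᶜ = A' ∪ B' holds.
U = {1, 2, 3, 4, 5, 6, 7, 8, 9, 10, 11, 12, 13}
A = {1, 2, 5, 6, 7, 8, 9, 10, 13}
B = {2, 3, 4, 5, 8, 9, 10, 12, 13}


LHS: A ∪ B = {1, 2, 3, 4, 5, 6, 7, 8, 9, 10, 12, 13}
(A ∪ B)' = U \ (A ∪ B) = {11}
A' = {3, 4, 11, 12}, B' = {1, 6, 7, 11}
Claimed RHS: A' ∪ B' = {1, 3, 4, 6, 7, 11, 12}
Identity is INVALID: LHS = {11} but the RHS claimed here equals {1, 3, 4, 6, 7, 11, 12}. The correct form is (A ∪ B)' = A' ∩ B'.

Identity is invalid: (A ∪ B)' = {11} but A' ∪ B' = {1, 3, 4, 6, 7, 11, 12}. The correct De Morgan law is (A ∪ B)' = A' ∩ B'.


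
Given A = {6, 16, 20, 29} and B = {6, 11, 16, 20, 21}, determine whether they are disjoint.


Disjoint means A ∩ B = ∅.
A ∩ B = {6, 16, 20}
A ∩ B ≠ ∅, so A and B are NOT disjoint.

No, A and B are not disjoint (A ∩ B = {6, 16, 20})


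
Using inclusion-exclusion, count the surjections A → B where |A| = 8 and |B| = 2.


n = |A| = 8, k = |B| = 2. Surjections via inclusion-exclusion:
S(n,k) = Σ(-1)^i × C(k,i) × (k-i)^n, i=0 to k
i=0: (-1)^0×C(2,0)×2^8 = 256
i=1: (-1)^1×C(2,1)×1^8 = -2
i=2: (-1)^2×C(2,2)×0^8 = 0
Total = 254

Number of surjections = 254


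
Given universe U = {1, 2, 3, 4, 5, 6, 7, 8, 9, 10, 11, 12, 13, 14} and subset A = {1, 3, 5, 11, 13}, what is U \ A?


Aᶜ = U \ A = elements in U but not in A
U = {1, 2, 3, 4, 5, 6, 7, 8, 9, 10, 11, 12, 13, 14}
A = {1, 3, 5, 11, 13}
Aᶜ = {2, 4, 6, 7, 8, 9, 10, 12, 14}

Aᶜ = {2, 4, 6, 7, 8, 9, 10, 12, 14}


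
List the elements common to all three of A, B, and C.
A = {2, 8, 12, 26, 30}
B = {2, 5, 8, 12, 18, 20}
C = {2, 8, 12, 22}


A ∩ B = {2, 8, 12}
(A ∩ B) ∩ C = {2, 8, 12}

A ∩ B ∩ C = {2, 8, 12}


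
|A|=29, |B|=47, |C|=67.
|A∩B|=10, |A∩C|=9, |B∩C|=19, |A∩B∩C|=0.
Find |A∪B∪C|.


|A∪B∪C| = |A|+|B|+|C| - |A∩B|-|A∩C|-|B∩C| + |A∩B∩C|
= 29+47+67 - 10-9-19 + 0
= 143 - 38 + 0
= 105

|A ∪ B ∪ C| = 105


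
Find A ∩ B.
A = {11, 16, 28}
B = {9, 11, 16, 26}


A ∩ B = elements in both A and B
A = {11, 16, 28}
B = {9, 11, 16, 26}
A ∩ B = {11, 16}

A ∩ B = {11, 16}


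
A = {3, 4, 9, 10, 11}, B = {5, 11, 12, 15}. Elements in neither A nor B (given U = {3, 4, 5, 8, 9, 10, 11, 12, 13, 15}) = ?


A = {3, 4, 9, 10, 11}
B = {5, 11, 12, 15}
Region: in neither A nor B (given U = {3, 4, 5, 8, 9, 10, 11, 12, 13, 15})
Elements: {8, 13}

Elements in neither A nor B (given U = {3, 4, 5, 8, 9, 10, 11, 12, 13, 15}): {8, 13}


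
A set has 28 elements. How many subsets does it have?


Number of subsets = 2^n
= 2^28
= 268435456

|P(A)| = 268435456


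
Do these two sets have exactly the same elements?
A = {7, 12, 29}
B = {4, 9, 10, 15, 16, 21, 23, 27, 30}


Two sets are equal iff they have exactly the same elements.
A = {7, 12, 29}
B = {4, 9, 10, 15, 16, 21, 23, 27, 30}
Differences: {4, 7, 9, 10, 12, 15, 16, 21, 23, 27, 29, 30}
A ≠ B

No, A ≠ B


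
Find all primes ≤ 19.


Checking each candidate:
Condition: primes ≤ 19
Result = {2, 3, 5, 7, 11, 13, 17, 19}

{2, 3, 5, 7, 11, 13, 17, 19}


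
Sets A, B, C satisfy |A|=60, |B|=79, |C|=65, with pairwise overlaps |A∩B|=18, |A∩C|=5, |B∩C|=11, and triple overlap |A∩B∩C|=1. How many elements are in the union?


|A∪B∪C| = |A|+|B|+|C| - |A∩B|-|A∩C|-|B∩C| + |A∩B∩C|
= 60+79+65 - 18-5-11 + 1
= 204 - 34 + 1
= 171

|A ∪ B ∪ C| = 171


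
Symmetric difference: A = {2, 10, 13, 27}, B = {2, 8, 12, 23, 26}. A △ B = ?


A △ B = (A \ B) ∪ (B \ A) = elements in exactly one of A or B
A \ B = {10, 13, 27}
B \ A = {8, 12, 23, 26}
A △ B = {8, 10, 12, 13, 23, 26, 27}

A △ B = {8, 10, 12, 13, 23, 26, 27}


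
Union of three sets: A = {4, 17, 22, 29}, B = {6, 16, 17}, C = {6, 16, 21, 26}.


A ∪ B = {4, 6, 16, 17, 22, 29}
(A ∪ B) ∪ C = {4, 6, 16, 17, 21, 22, 26, 29}

A ∪ B ∪ C = {4, 6, 16, 17, 21, 22, 26, 29}


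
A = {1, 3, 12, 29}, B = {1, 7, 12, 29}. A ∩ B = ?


A ∩ B = elements in both A and B
A = {1, 3, 12, 29}
B = {1, 7, 12, 29}
A ∩ B = {1, 12, 29}

A ∩ B = {1, 12, 29}


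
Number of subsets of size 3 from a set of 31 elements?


C(n,k) = n! / (k!(n-k)!)
C(31,3) = 31! / (3!28!)
= 4495

C(31,3) = 4495


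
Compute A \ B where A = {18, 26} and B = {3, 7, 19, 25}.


A \ B = elements in A but not in B
A = {18, 26}
B = {3, 7, 19, 25}
Remove from A any elements in B
A \ B = {18, 26}

A \ B = {18, 26}


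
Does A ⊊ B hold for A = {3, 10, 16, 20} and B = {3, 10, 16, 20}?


A ⊂ B requires: A ⊆ B AND A ≠ B.
A ⊆ B? Yes
A = B? Yes
A = B, so A is not a PROPER subset.

No, A is not a proper subset of B


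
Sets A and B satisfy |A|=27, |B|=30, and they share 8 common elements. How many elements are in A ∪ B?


|A ∪ B| = |A| + |B| - |A ∩ B|
= 27 + 30 - 8
= 49

|A ∪ B| = 49


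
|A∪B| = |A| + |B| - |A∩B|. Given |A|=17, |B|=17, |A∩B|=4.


|A ∪ B| = |A| + |B| - |A ∩ B|
= 17 + 17 - 4
= 30

|A ∪ B| = 30


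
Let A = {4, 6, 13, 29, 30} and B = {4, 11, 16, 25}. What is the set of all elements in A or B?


A ∪ B = all elements in A or B (or both)
A = {4, 6, 13, 29, 30}
B = {4, 11, 16, 25}
A ∪ B = {4, 6, 11, 13, 16, 25, 29, 30}

A ∪ B = {4, 6, 11, 13, 16, 25, 29, 30}


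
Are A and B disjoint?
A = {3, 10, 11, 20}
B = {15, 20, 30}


Disjoint means A ∩ B = ∅.
A ∩ B = {20}
A ∩ B ≠ ∅, so A and B are NOT disjoint.

No, A and B are not disjoint (A ∩ B = {20})


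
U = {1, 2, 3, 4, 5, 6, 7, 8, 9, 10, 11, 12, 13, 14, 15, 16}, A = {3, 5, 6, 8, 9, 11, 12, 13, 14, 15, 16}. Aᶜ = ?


Aᶜ = U \ A = elements in U but not in A
U = {1, 2, 3, 4, 5, 6, 7, 8, 9, 10, 11, 12, 13, 14, 15, 16}
A = {3, 5, 6, 8, 9, 11, 12, 13, 14, 15, 16}
Aᶜ = {1, 2, 4, 7, 10}

Aᶜ = {1, 2, 4, 7, 10}


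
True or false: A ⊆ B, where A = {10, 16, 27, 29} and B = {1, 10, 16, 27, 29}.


A ⊆ B means every element of A is in B.
All elements of A are in B.
So A ⊆ B.

Yes, A ⊆ B


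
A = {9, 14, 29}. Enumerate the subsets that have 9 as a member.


A subset of A contains 9 iff the remaining 2 elements form any subset of A \ {9}.
Count: 2^(n-1) = 2^2 = 4
Subsets containing 9: {9}, {9, 14}, {9, 29}, {9, 14, 29}

Subsets containing 9 (4 total): {9}, {9, 14}, {9, 29}, {9, 14, 29}


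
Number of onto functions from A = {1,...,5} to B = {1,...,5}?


n = |A| = 5, k = |B| = 5. Surjections via inclusion-exclusion:
S(n,k) = Σ(-1)^i × C(k,i) × (k-i)^n, i=0 to k
i=0: (-1)^0×C(5,0)×5^5 = 3125
i=1: (-1)^1×C(5,1)×4^5 = -5120
i=2: (-1)^2×C(5,2)×3^5 = 2430
i=3: (-1)^3×C(5,3)×2^5 = -320
i=4: (-1)^4×C(5,4)×1^5 = 5
i=5: (-1)^5×C(5,5)×0^5 = 0
Total = 120

Number of surjections = 120


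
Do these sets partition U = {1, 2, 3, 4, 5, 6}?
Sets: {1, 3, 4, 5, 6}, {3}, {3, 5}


A partition requires: (1) non-empty parts, (2) pairwise disjoint, (3) union = U
Parts: {1, 3, 4, 5, 6}, {3}, {3, 5}
Union of parts: {1, 3, 4, 5, 6}
U = {1, 2, 3, 4, 5, 6}
All non-empty? True
Pairwise disjoint? False
Covers U? False

No, not a valid partition


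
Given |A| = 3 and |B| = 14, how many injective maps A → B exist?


An injection sends each of |A| = 3 inputs to a distinct output in B.
# injections = |B|·(|B|-1)·…·(|B|-|A|+1) = 14! / (14 - 3)!
= 14 × 13 × 12
= 2184

Number of injections = 2184


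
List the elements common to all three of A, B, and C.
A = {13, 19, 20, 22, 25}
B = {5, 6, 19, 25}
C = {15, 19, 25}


A ∩ B = {19, 25}
(A ∩ B) ∩ C = {19, 25}

A ∩ B ∩ C = {19, 25}


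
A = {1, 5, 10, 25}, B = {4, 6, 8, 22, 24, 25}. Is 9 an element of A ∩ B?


A = {1, 5, 10, 25}, B = {4, 6, 8, 22, 24, 25}
A ∩ B = elements in both A and B
A ∩ B = {25}
Checking if 9 ∈ A ∩ B
9 is not in A ∩ B → False

9 ∉ A ∩ B


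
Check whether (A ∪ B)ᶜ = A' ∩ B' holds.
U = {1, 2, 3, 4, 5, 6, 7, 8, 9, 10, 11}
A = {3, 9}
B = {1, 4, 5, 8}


LHS: A ∪ B = {1, 3, 4, 5, 8, 9}
(A ∪ B)' = U \ (A ∪ B) = {2, 6, 7, 10, 11}
A' = {1, 2, 4, 5, 6, 7, 8, 10, 11}, B' = {2, 3, 6, 7, 9, 10, 11}
Claimed RHS: A' ∩ B' = {2, 6, 7, 10, 11}
Identity is VALID: LHS = RHS = {2, 6, 7, 10, 11} ✓

Identity is valid. (A ∪ B)' = A' ∩ B' = {2, 6, 7, 10, 11}


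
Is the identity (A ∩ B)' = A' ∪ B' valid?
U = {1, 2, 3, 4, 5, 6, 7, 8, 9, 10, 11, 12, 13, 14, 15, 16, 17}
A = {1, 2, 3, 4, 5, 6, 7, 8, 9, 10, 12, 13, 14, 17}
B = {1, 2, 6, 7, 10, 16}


LHS: A ∩ B = {1, 2, 6, 7, 10}
(A ∩ B)' = U \ (A ∩ B) = {3, 4, 5, 8, 9, 11, 12, 13, 14, 15, 16, 17}
A' = {11, 15, 16}, B' = {3, 4, 5, 8, 9, 11, 12, 13, 14, 15, 17}
Claimed RHS: A' ∪ B' = {3, 4, 5, 8, 9, 11, 12, 13, 14, 15, 16, 17}
Identity is VALID: LHS = RHS = {3, 4, 5, 8, 9, 11, 12, 13, 14, 15, 16, 17} ✓

Identity is valid. (A ∩ B)' = A' ∪ B' = {3, 4, 5, 8, 9, 11, 12, 13, 14, 15, 16, 17}


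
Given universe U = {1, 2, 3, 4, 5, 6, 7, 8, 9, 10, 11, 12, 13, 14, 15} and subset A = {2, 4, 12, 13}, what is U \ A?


Aᶜ = U \ A = elements in U but not in A
U = {1, 2, 3, 4, 5, 6, 7, 8, 9, 10, 11, 12, 13, 14, 15}
A = {2, 4, 12, 13}
Aᶜ = {1, 3, 5, 6, 7, 8, 9, 10, 11, 14, 15}

Aᶜ = {1, 3, 5, 6, 7, 8, 9, 10, 11, 14, 15}


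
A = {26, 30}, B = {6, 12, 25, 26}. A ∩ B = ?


A ∩ B = elements in both A and B
A = {26, 30}
B = {6, 12, 25, 26}
A ∩ B = {26}

A ∩ B = {26}


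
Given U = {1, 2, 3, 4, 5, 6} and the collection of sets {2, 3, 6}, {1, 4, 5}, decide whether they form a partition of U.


A partition requires: (1) non-empty parts, (2) pairwise disjoint, (3) union = U
Parts: {2, 3, 6}, {1, 4, 5}
Union of parts: {1, 2, 3, 4, 5, 6}
U = {1, 2, 3, 4, 5, 6}
All non-empty? True
Pairwise disjoint? True
Covers U? True

Yes, valid partition


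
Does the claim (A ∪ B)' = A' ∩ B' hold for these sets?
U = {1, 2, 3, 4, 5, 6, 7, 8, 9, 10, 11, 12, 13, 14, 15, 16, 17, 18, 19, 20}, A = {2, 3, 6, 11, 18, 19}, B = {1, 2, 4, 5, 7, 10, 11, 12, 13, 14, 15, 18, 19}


LHS: A ∪ B = {1, 2, 3, 4, 5, 6, 7, 10, 11, 12, 13, 14, 15, 18, 19}
(A ∪ B)' = U \ (A ∪ B) = {8, 9, 16, 17, 20}
A' = {1, 4, 5, 7, 8, 9, 10, 12, 13, 14, 15, 16, 17, 20}, B' = {3, 6, 8, 9, 16, 17, 20}
Claimed RHS: A' ∩ B' = {8, 9, 16, 17, 20}
Identity is VALID: LHS = RHS = {8, 9, 16, 17, 20} ✓

Identity is valid. (A ∪ B)' = A' ∩ B' = {8, 9, 16, 17, 20}


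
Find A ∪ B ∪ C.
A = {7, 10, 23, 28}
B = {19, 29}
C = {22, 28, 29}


A ∪ B = {7, 10, 19, 23, 28, 29}
(A ∪ B) ∪ C = {7, 10, 19, 22, 23, 28, 29}

A ∪ B ∪ C = {7, 10, 19, 22, 23, 28, 29}


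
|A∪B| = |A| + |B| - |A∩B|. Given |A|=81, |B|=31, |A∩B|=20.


|A ∪ B| = |A| + |B| - |A ∩ B|
= 81 + 31 - 20
= 92

|A ∪ B| = 92


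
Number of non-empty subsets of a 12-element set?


Total subsets = 2^n = 2^12 = 4096
Non-empty subsets exclude the empty set: 2^n - 1
= 4096 - 1
= 4095

Number of non-empty subsets = 4095


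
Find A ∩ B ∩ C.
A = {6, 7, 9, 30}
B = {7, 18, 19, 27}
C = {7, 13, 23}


A ∩ B = {7}
(A ∩ B) ∩ C = {7}

A ∩ B ∩ C = {7}


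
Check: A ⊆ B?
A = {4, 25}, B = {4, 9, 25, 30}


A ⊆ B means every element of A is in B.
All elements of A are in B.
So A ⊆ B.

Yes, A ⊆ B


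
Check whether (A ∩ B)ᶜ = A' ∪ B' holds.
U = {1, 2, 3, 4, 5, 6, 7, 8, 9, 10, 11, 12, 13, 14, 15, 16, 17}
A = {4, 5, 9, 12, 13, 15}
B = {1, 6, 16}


LHS: A ∩ B = ∅
(A ∩ B)' = U \ (A ∩ B) = {1, 2, 3, 4, 5, 6, 7, 8, 9, 10, 11, 12, 13, 14, 15, 16, 17}
A' = {1, 2, 3, 6, 7, 8, 10, 11, 14, 16, 17}, B' = {2, 3, 4, 5, 7, 8, 9, 10, 11, 12, 13, 14, 15, 17}
Claimed RHS: A' ∪ B' = {1, 2, 3, 4, 5, 6, 7, 8, 9, 10, 11, 12, 13, 14, 15, 16, 17}
Identity is VALID: LHS = RHS = {1, 2, 3, 4, 5, 6, 7, 8, 9, 10, 11, 12, 13, 14, 15, 16, 17} ✓

Identity is valid. (A ∩ B)' = A' ∪ B' = {1, 2, 3, 4, 5, 6, 7, 8, 9, 10, 11, 12, 13, 14, 15, 16, 17}


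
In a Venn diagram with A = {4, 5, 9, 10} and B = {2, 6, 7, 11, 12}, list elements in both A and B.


A = {4, 5, 9, 10}
B = {2, 6, 7, 11, 12}
Region: in both A and B
Elements: ∅

Elements in both A and B: ∅


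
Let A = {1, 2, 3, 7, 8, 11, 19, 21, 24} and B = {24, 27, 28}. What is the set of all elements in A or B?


A ∪ B = all elements in A or B (or both)
A = {1, 2, 3, 7, 8, 11, 19, 21, 24}
B = {24, 27, 28}
A ∪ B = {1, 2, 3, 7, 8, 11, 19, 21, 24, 27, 28}

A ∪ B = {1, 2, 3, 7, 8, 11, 19, 21, 24, 27, 28}


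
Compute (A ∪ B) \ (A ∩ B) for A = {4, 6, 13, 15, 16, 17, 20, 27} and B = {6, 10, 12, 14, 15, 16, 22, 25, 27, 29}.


A △ B = (A \ B) ∪ (B \ A) = elements in exactly one of A or B
A \ B = {4, 13, 17, 20}
B \ A = {10, 12, 14, 22, 25, 29}
A △ B = {4, 10, 12, 13, 14, 17, 20, 22, 25, 29}

A △ B = {4, 10, 12, 13, 14, 17, 20, 22, 25, 29}


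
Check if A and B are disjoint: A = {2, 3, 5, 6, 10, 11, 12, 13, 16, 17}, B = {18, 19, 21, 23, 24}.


Disjoint means A ∩ B = ∅.
A ∩ B = ∅
A ∩ B = ∅, so A and B are disjoint.

Yes, A and B are disjoint


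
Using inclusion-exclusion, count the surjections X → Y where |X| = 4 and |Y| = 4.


n = |X| = 4, k = |Y| = 4. Surjections via inclusion-exclusion:
S(n,k) = Σ(-1)^i × C(k,i) × (k-i)^n, i=0 to k
i=0: (-1)^0×C(4,0)×4^4 = 256
i=1: (-1)^1×C(4,1)×3^4 = -324
i=2: (-1)^2×C(4,2)×2^4 = 96
i=3: (-1)^3×C(4,3)×1^4 = -4
i=4: (-1)^4×C(4,4)×0^4 = 0
Total = 24

Number of surjections = 24


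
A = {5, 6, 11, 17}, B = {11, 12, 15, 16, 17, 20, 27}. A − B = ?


A \ B = elements in A but not in B
A = {5, 6, 11, 17}
B = {11, 12, 15, 16, 17, 20, 27}
Remove from A any elements in B
A \ B = {5, 6}

A \ B = {5, 6}


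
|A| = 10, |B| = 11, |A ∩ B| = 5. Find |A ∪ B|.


|A ∪ B| = |A| + |B| - |A ∩ B|
= 10 + 11 - 5
= 16

|A ∪ B| = 16


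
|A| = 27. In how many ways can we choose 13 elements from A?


C(n,k) = n! / (k!(n-k)!)
C(27,13) = 27! / (13!14!)
= 20058300

C(27,13) = 20058300


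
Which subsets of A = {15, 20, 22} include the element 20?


A subset of A contains 20 iff the remaining 2 elements form any subset of A \ {20}.
Count: 2^(n-1) = 2^2 = 4
Subsets containing 20: {20}, {15, 20}, {20, 22}, {15, 20, 22}

Subsets containing 20 (4 total): {20}, {15, 20}, {20, 22}, {15, 20, 22}


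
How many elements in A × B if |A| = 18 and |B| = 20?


|A × B| = |A| × |B|
= 18 × 20
= 360

|A × B| = 360


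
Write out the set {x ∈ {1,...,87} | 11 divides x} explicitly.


Checking each candidate:
Condition: multiples of 11 in {1,...,87}
Result = {11, 22, 33, 44, 55, 66, 77}

{11, 22, 33, 44, 55, 66, 77}


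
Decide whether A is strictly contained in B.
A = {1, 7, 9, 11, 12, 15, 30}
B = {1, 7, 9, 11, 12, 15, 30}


A ⊂ B requires: A ⊆ B AND A ≠ B.
A ⊆ B? Yes
A = B? Yes
A = B, so A is not a PROPER subset.

No, A is not a proper subset of B


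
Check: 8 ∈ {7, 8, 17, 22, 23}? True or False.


A = {7, 8, 17, 22, 23}
Checking if 8 is in A
8 is in A → True

8 ∈ A


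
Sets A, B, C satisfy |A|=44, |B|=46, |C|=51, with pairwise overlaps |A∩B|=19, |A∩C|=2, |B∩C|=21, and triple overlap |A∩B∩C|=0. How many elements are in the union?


|A∪B∪C| = |A|+|B|+|C| - |A∩B|-|A∩C|-|B∩C| + |A∩B∩C|
= 44+46+51 - 19-2-21 + 0
= 141 - 42 + 0
= 99

|A ∪ B ∪ C| = 99


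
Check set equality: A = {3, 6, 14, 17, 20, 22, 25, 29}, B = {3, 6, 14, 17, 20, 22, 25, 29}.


Two sets are equal iff they have exactly the same elements.
A = {3, 6, 14, 17, 20, 22, 25, 29}
B = {3, 6, 14, 17, 20, 22, 25, 29}
Same elements → A = B

Yes, A = B


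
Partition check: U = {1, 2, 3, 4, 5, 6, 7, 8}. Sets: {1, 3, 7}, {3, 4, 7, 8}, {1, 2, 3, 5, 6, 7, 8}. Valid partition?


A partition requires: (1) non-empty parts, (2) pairwise disjoint, (3) union = U
Parts: {1, 3, 7}, {3, 4, 7, 8}, {1, 2, 3, 5, 6, 7, 8}
Union of parts: {1, 2, 3, 4, 5, 6, 7, 8}
U = {1, 2, 3, 4, 5, 6, 7, 8}
All non-empty? True
Pairwise disjoint? False
Covers U? True

No, not a valid partition


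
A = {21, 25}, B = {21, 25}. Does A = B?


Two sets are equal iff they have exactly the same elements.
A = {21, 25}
B = {21, 25}
Same elements → A = B

Yes, A = B


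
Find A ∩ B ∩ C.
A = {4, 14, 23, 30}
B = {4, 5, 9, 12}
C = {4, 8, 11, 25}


A ∩ B = {4}
(A ∩ B) ∩ C = {4}

A ∩ B ∩ C = {4}


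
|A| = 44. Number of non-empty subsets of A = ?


Total subsets = 2^n = 2^44 = 17592186044416
Non-empty subsets exclude the empty set: 2^n - 1
= 17592186044416 - 1
= 17592186044415

Number of non-empty subsets = 17592186044415


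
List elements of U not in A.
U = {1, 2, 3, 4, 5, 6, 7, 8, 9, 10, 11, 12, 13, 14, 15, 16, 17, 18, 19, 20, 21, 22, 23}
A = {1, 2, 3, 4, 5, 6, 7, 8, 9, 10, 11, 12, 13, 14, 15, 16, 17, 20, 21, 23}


Aᶜ = U \ A = elements in U but not in A
U = {1, 2, 3, 4, 5, 6, 7, 8, 9, 10, 11, 12, 13, 14, 15, 16, 17, 18, 19, 20, 21, 22, 23}
A = {1, 2, 3, 4, 5, 6, 7, 8, 9, 10, 11, 12, 13, 14, 15, 16, 17, 20, 21, 23}
Aᶜ = {18, 19, 22}

Aᶜ = {18, 19, 22}


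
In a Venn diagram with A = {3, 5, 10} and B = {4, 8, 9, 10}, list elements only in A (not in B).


A = {3, 5, 10}
B = {4, 8, 9, 10}
Region: only in A (not in B)
Elements: {3, 5}

Elements only in A (not in B): {3, 5}


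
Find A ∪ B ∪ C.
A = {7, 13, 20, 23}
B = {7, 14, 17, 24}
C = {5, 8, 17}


A ∪ B = {7, 13, 14, 17, 20, 23, 24}
(A ∪ B) ∪ C = {5, 7, 8, 13, 14, 17, 20, 23, 24}

A ∪ B ∪ C = {5, 7, 8, 13, 14, 17, 20, 23, 24}


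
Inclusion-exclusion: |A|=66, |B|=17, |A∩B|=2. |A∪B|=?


|A ∪ B| = |A| + |B| - |A ∩ B|
= 66 + 17 - 2
= 81

|A ∪ B| = 81


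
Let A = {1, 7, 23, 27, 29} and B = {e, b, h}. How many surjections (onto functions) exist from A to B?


n = |A| = 5, k = |B| = 3. Surjections via inclusion-exclusion:
S(n,k) = Σ(-1)^i × C(k,i) × (k-i)^n, i=0 to k
i=0: (-1)^0×C(3,0)×3^5 = 243
i=1: (-1)^1×C(3,1)×2^5 = -96
i=2: (-1)^2×C(3,2)×1^5 = 3
i=3: (-1)^3×C(3,3)×0^5 = 0
Total = 150

Number of surjections = 150


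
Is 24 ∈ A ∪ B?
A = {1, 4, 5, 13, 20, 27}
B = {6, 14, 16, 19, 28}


A = {1, 4, 5, 13, 20, 27}, B = {6, 14, 16, 19, 28}
A ∪ B = all elements in A or B
A ∪ B = {1, 4, 5, 6, 13, 14, 16, 19, 20, 27, 28}
Checking if 24 ∈ A ∪ B
24 is not in A ∪ B → False

24 ∉ A ∪ B


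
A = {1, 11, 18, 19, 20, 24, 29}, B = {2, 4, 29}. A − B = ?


A \ B = elements in A but not in B
A = {1, 11, 18, 19, 20, 24, 29}
B = {2, 4, 29}
Remove from A any elements in B
A \ B = {1, 11, 18, 19, 20, 24}

A \ B = {1, 11, 18, 19, 20, 24}


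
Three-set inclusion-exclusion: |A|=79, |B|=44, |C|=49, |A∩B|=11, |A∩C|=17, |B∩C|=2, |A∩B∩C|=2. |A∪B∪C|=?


|A∪B∪C| = |A|+|B|+|C| - |A∩B|-|A∩C|-|B∩C| + |A∩B∩C|
= 79+44+49 - 11-17-2 + 2
= 172 - 30 + 2
= 144

|A ∪ B ∪ C| = 144
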